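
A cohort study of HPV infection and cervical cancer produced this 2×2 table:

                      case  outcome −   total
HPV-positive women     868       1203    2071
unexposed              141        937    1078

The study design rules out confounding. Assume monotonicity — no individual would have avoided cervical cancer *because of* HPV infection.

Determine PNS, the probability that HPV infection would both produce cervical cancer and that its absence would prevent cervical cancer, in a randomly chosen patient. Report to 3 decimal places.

PNS ≈ 0.288

p₁ = P(outcome | exposed) = 868/2071 = 0.41912
p₀ = P(outcome | unexposed) = 141/1078 = 0.1308
Under exogeneity and monotonicity, PNS = p₁ − p₀.
PNS = 0.41912 − 0.1308 = 0.28832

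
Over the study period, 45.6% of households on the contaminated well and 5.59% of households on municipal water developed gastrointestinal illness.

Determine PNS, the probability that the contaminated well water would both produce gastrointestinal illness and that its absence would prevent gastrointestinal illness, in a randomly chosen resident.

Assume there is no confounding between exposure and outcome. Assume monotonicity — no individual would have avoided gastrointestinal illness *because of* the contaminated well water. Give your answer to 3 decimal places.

PNS ≈ 0.400

p₁ = 0.456, p₀ = 0.0559.
Under exogeneity and monotonicity, PNS = p₁ − p₀.
PNS = 0.456 − 0.0559 = 0.4001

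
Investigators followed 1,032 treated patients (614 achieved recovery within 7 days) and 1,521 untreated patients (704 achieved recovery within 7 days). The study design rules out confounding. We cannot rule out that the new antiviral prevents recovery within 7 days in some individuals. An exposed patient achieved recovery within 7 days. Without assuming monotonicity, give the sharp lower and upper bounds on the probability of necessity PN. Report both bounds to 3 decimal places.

p₁ = P(outcome | exposed) = 614/1032 = 0.59496
p₀ = P(outcome | unexposed) = 704/1521 = 0.46285
Under exogeneity alone the bounds on PN are max{0,(p₁−p₀)/p₁} ≤ PN ≤ min{1,(1−p₀)/p₁}.
  lower = (p₁ − p₀)/p₁ = 0.13211 / 0.59496 ≈ 0.2220
  upper = min{1, (1 − p₀)/p₁} = 0.53715 / 0.59496 ≈ 0.9028

0.222 ≤ PN ≤ 0.903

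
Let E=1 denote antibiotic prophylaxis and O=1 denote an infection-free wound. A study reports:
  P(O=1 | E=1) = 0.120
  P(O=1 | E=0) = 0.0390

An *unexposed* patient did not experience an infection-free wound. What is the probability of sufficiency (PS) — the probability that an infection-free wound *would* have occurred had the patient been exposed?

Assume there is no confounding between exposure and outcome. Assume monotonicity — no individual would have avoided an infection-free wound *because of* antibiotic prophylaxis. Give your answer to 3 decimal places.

PS ≈ 0.084

Let p₁ = 0.12, p₀ = 0.039.
Under exogeneity and monotonicity, PS = (p₁ − p₀) / (1 − p₀).
PS = (0.12 − 0.039) / (1 − 0.039) = 0.081 / 0.961 ≈ 0.0843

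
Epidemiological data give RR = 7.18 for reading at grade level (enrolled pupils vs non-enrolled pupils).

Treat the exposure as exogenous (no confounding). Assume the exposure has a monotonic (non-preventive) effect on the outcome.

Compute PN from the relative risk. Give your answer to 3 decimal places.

Under exogeneity and monotonicity, PN = (RR − 1) / RR = 1 − 1/RR.
PN = (7.18 − 1) / 7.18 = 6.18 / 7.18 ≈ 0.8607

PN ≈ 0.861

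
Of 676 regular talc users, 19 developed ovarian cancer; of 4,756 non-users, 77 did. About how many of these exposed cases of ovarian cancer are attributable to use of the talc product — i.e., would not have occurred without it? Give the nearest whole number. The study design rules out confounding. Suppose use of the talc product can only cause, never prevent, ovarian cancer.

about 8 cases

p₁ = P(outcome | exposed) = 19/676 = 0.028107
p₀ = P(outcome | unexposed) = 77/4756 = 0.01619
PN = (p₁ − p₀)/p₁ = (0.028107 − 0.01619) / 0.028107 ≈ 0.42397.
Attributable cases ≈ PN × (exposed cases) = 0.42397 × 19 ≈ 8.06.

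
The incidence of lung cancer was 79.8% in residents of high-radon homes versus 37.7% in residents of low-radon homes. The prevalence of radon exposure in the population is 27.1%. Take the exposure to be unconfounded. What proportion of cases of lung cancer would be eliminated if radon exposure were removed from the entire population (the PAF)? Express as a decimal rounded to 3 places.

p₁ = 0.798, p₀ = 0.377.
Overall risk P(Y=1) = π·p₁ + (1−π)·p₀ = 0.271×0.798 + 0.729×0.377 = 0.49109.
Under exogeneity, PAF = [P(Y=1) − p₀] / P(Y=1).
PAF = (0.49109 − 0.377) / 0.49109 ≈ 0.2323

PAF ≈ 0.232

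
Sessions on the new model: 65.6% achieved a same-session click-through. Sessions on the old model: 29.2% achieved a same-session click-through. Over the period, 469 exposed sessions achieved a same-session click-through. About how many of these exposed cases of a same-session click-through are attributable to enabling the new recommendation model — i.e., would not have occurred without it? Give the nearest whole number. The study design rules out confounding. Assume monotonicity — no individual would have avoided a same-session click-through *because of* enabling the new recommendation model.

p₁ = 0.656, p₀ = 0.292.
PN = (p₁ − p₀)/p₁ = (0.656 − 0.292) / 0.656 ≈ 0.55488.
Attributable cases ≈ PN × (exposed cases) = 0.55488 × 469 ≈ 260.24.

about 260 cases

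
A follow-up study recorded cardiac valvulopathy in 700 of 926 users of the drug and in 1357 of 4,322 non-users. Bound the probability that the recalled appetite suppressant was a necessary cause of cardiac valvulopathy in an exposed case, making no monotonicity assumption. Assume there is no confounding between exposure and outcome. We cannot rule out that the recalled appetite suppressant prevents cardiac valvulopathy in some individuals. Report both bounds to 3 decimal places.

p₁ = P(outcome | exposed) = 700/926 = 0.75594
p₀ = P(outcome | unexposed) = 1357/4322 = 0.31398
Under exogeneity alone the bounds on PN are max{0,(p₁−p₀)/p₁} ≤ PN ≤ min{1,(1−p₀)/p₁}.
  lower = (p₁ − p₀)/p₁ = 0.44196 / 0.75594 ≈ 0.5847
  upper = min{1, (1 − p₀)/p₁} = 0.68602 / 0.75594 ≈ 0.9075

0.585 ≤ PN ≤ 0.908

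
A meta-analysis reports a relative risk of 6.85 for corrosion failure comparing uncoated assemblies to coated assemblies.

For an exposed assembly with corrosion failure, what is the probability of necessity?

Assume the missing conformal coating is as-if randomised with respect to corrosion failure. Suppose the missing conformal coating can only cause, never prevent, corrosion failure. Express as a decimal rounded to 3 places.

Under exogeneity and monotonicity, PN = (RR − 1) / RR = 1 − 1/RR.
PN = (6.85 − 1) / 6.85 = 5.85 / 6.85 ≈ 0.8540

PN ≈ 0.854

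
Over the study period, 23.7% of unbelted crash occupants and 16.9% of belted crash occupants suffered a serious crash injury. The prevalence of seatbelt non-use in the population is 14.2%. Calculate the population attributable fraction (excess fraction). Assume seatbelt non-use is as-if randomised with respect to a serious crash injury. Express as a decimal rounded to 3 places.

PAF ≈ 0.054

p₁ = 0.237, p₀ = 0.169.
Overall risk P(Y=1) = π·p₁ + (1−π)·p₀ = 0.142×0.237 + 0.858×0.169 = 0.17866.
Under exogeneity, PAF = [P(Y=1) − p₀] / P(Y=1).
PAF = (0.17866 − 0.169) / 0.17866 ≈ 0.0540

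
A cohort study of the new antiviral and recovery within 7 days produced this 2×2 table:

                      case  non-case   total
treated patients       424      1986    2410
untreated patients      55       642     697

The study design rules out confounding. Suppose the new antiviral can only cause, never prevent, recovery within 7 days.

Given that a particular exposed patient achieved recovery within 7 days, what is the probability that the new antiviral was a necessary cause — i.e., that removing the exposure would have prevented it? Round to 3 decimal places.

PN ≈ 0.551

p₁ = P(outcome | exposed) = 424/2410 = 0.17593
p₀ = P(outcome | unexposed) = 55/697 = 0.07891
Under exogeneity and monotonicity, PN = (p₁ − p₀) / p₁.
PN = (0.17593 − 0.07891) / 0.17593 = 0.097024 / 0.17593 ≈ 0.5515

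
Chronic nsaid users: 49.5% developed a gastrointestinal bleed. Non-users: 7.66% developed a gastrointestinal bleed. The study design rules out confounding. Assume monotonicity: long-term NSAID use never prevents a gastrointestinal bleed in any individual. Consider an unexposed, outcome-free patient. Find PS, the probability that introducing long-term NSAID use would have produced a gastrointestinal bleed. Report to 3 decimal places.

PS ≈ 0.453

p₁ = 0.495, p₀ = 0.0766.
Under exogeneity and monotonicity, PS = (p₁ − p₀) / (1 − p₀).
PS = (0.495 − 0.0766) / (1 − 0.0766) = 0.4184 / 0.9234 ≈ 0.4531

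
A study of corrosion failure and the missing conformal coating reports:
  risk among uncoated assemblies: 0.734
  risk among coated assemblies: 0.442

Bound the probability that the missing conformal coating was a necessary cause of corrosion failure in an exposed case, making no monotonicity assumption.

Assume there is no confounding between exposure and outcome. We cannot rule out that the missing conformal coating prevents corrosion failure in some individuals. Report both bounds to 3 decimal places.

0.398 ≤ PN ≤ 0.760

Let p₁ = 0.734, p₀ = 0.442.
Under exogeneity alone the bounds on PN are max{0,(p₁−p₀)/p₁} ≤ PN ≤ min{1,(1−p₀)/p₁}.
  lower = (p₁ − p₀)/p₁ = 0.292 / 0.734 ≈ 0.3978
  upper = min{1, (1 − p₀)/p₁} = 0.558 / 0.734 ≈ 0.7602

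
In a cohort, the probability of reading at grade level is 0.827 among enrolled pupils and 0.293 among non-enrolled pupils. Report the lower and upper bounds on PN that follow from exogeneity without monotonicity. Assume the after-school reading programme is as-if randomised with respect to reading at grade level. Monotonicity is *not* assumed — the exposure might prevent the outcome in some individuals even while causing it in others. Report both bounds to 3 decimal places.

0.646 ≤ PN ≤ 0.855

Let p₁ = 0.827, p₀ = 0.293.
Under exogeneity alone the bounds on PN are max{0,(p₁−p₀)/p₁} ≤ PN ≤ min{1,(1−p₀)/p₁}.
  lower = (p₁ − p₀)/p₁ = 0.534 / 0.827 ≈ 0.6457
  upper = min{1, (1 − p₀)/p₁} = 0.707 / 0.827 ≈ 0.8549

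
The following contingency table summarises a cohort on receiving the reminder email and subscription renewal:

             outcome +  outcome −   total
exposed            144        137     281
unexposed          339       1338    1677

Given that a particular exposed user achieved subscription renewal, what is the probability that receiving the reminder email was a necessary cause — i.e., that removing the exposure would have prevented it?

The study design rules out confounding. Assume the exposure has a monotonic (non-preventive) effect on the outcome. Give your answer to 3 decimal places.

p₁ = P(outcome | exposed) = 144/281 = 0.51246
p₀ = P(outcome | unexposed) = 339/1677 = 0.20215
Under exogeneity and monotonicity, PN = (p₁ − p₀) / p₁.
PN = (0.51246 − 0.20215) / 0.51246 = 0.31031 / 0.51246 ≈ 0.6055

PN ≈ 0.606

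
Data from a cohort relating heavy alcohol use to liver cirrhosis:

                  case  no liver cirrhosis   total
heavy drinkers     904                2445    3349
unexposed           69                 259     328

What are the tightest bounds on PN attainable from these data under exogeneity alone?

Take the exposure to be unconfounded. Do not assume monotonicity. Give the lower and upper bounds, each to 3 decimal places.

p₁ = P(outcome | exposed) = 904/3349 = 0.26993
p₀ = P(outcome | unexposed) = 69/328 = 0.21037
Under exogeneity alone the bounds on PN are max{0,(p₁−p₀)/p₁} ≤ PN ≤ min{1,(1−p₀)/p₁}.
  lower = (p₁ − p₀)/p₁ = 0.059565 / 0.26993 ≈ 0.2207
  upper = min{1, (1 − p₀)/p₁} = 0.78963 / 0.26993 ≈ 2.9253 → capped at 1

0.221 ≤ PN ≤ 1.000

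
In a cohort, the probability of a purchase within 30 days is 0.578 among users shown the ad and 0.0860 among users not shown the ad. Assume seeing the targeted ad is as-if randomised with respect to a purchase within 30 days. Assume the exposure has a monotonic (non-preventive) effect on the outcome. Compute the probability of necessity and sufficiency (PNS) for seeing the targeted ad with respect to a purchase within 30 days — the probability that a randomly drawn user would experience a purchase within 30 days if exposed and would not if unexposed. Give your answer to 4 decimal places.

PNS ≈ 0.4920

Let p₁ = 0.578, p₀ = 0.086.
Under exogeneity and monotonicity, PNS = p₁ − p₀.
PNS = 0.578 − 0.086 = 0.492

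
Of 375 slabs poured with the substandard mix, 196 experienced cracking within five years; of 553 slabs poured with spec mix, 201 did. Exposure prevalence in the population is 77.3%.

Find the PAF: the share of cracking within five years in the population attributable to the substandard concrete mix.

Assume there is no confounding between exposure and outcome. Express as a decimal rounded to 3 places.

p₁ = P(outcome | exposed) = 196/375 = 0.52267
p₀ = P(outcome | unexposed) = 201/553 = 0.36347
Overall risk P(Y=1) = π·p₁ + (1−π)·p₀ = 0.773×0.52267 + 0.227×0.36347 = 0.48653.
Under exogeneity, PAF = [P(Y=1) − p₀] / P(Y=1).
PAF = (0.48653 − 0.36347) / 0.48653 ≈ 0.2529

PAF ≈ 0.253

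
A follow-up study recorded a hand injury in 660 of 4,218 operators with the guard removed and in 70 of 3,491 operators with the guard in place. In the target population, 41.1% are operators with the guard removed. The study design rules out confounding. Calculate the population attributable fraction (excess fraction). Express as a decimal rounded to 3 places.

PAF ≈ 0.737

p₁ = P(outcome | exposed) = 660/4218 = 0.15647
p₀ = P(outcome | unexposed) = 70/3491 = 0.020052
Overall risk P(Y=1) = π·p₁ + (1−π)·p₀ = 0.411×0.15647 + 0.589×0.020052 = 0.07612.
Under exogeneity, PAF = [P(Y=1) − p₀] / P(Y=1).
PAF = (0.07612 − 0.020052) / 0.07612 ≈ 0.7366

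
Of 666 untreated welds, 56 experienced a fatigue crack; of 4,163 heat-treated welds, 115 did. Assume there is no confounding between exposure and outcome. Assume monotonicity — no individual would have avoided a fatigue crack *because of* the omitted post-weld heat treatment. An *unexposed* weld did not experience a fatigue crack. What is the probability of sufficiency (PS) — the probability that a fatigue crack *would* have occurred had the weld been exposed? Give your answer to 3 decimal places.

PS ≈ 0.058

p₁ = P(outcome | exposed) = 56/666 = 0.084084
p₀ = P(outcome | unexposed) = 115/4163 = 0.027624
Under exogeneity and monotonicity, PS = (p₁ − p₀) / (1 − p₀).
PS = (0.084084 − 0.027624) / (1 − 0.027624) = 0.05646 / 0.97238 ≈ 0.0581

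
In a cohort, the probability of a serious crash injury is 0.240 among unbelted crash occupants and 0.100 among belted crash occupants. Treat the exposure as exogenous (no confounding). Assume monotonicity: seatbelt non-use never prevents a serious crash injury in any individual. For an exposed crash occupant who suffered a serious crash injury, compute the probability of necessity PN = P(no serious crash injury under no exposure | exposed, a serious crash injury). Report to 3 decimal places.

Let p₁ = 0.24, p₀ = 0.1.
Under exogeneity and monotonicity, PN = (p₁ − p₀) / p₁.
PN = (0.24 − 0.1) / 0.24 = 0.14 / 0.24 ≈ 0.5833

PN ≈ 0.583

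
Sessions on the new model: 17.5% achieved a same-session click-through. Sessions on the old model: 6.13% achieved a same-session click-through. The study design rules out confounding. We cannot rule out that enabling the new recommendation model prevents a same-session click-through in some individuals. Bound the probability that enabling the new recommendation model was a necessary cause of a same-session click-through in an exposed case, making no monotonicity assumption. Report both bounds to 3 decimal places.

0.650 ≤ PN ≤ 1.000

p₁ = 0.175, p₀ = 0.0613.
Under exogeneity alone the bounds on PN are max{0,(p₁−p₀)/p₁} ≤ PN ≤ min{1,(1−p₀)/p₁}.
  lower = (p₁ − p₀)/p₁ = 0.1137 / 0.175 ≈ 0.6497
  upper = min{1, (1 − p₀)/p₁} = 0.9387 / 0.175 ≈ 5.3640 → capped at 1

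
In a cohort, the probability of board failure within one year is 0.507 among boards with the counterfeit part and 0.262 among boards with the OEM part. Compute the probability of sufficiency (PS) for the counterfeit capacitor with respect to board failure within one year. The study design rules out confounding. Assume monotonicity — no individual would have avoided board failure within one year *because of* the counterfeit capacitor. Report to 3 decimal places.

PS ≈ 0.332

Let p₁ = 0.507, p₀ = 0.262.
Under exogeneity and monotonicity, PS = (p₁ − p₀) / (1 − p₀).
PS = (0.507 − 0.262) / (1 − 0.262) = 0.245 / 0.738 ≈ 0.3320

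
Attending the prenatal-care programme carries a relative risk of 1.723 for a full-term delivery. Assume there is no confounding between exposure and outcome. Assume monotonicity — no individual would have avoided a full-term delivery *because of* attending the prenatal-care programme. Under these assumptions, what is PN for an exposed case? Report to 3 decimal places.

PN ≈ 0.420

Under exogeneity and monotonicity, PN = (RR − 1) / RR = 1 − 1/RR.
PN = (1.723 − 1) / 1.723 = 0.723 / 1.723 ≈ 0.4196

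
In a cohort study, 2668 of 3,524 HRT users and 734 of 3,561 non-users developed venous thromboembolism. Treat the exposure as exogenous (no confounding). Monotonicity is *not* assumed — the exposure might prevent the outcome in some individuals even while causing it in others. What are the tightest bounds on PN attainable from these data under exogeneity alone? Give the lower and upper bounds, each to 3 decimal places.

0.728 ≤ PN ≤ 1.000

p₁ = P(outcome | exposed) = 2668/3524 = 0.75709
p₀ = P(outcome | unexposed) = 734/3561 = 0.20612
Under exogeneity alone the bounds on PN are max{0,(p₁−p₀)/p₁} ≤ PN ≤ min{1,(1−p₀)/p₁}.
  lower = (p₁ − p₀)/p₁ = 0.55097 / 0.75709 ≈ 0.7277
  upper = min{1, (1 − p₀)/p₁} = 0.79388 / 0.75709 ≈ 1.0486 → capped at 1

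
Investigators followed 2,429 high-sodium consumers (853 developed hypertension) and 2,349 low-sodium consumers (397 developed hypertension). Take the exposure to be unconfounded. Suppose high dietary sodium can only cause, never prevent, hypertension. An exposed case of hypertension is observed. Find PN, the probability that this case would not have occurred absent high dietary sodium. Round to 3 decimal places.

p₁ = P(outcome | exposed) = 853/2429 = 0.35117
p₀ = P(outcome | unexposed) = 397/2349 = 0.16901
Under exogeneity and monotonicity, PN = (p₁ − p₀) / p₁.
PN = (0.35117 − 0.16901) / 0.35117 = 0.18217 / 0.35117 ≈ 0.5187

PN ≈ 0.519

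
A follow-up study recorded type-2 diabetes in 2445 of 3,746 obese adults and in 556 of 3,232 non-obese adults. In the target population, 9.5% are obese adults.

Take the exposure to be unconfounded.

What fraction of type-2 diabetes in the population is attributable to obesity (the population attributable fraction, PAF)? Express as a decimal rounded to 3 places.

PAF ≈ 0.210

p₁ = P(outcome | exposed) = 2445/3746 = 0.6527
p₀ = P(outcome | unexposed) = 556/3232 = 0.17203
Overall risk P(Y=1) = π·p₁ + (1−π)·p₀ = 0.095×0.6527 + 0.905×0.17203 = 0.21769.
Under exogeneity, PAF = [P(Y=1) − p₀] / P(Y=1).
PAF = (0.21769 − 0.17203) / 0.21769 ≈ 0.2098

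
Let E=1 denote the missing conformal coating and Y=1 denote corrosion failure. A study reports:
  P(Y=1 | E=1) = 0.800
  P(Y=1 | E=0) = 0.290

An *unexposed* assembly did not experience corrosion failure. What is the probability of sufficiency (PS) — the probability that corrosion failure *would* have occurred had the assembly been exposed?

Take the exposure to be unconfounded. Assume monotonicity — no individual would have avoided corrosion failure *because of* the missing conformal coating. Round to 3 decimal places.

Let p₁ = 0.8, p₀ = 0.29.
Under exogeneity and monotonicity, PS = (p₁ − p₀) / (1 − p₀).
PS = (0.8 − 0.29) / (1 − 0.29) = 0.51 / 0.71 ≈ 0.7183

PS ≈ 0.718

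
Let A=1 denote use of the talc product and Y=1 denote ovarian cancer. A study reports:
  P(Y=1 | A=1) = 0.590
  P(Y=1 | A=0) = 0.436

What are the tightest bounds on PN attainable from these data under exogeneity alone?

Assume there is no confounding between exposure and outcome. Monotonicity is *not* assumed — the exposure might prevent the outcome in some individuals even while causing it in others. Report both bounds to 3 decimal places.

Let p₁ = 0.59, p₀ = 0.436.
Under exogeneity alone the bounds on PN are max{0,(p₁−p₀)/p₁} ≤ PN ≤ min{1,(1−p₀)/p₁}.
  lower = (p₁ − p₀)/p₁ = 0.154 / 0.59 ≈ 0.2610
  upper = min{1, (1 − p₀)/p₁} = 0.564 / 0.59 ≈ 0.9559

0.261 ≤ PN ≤ 0.956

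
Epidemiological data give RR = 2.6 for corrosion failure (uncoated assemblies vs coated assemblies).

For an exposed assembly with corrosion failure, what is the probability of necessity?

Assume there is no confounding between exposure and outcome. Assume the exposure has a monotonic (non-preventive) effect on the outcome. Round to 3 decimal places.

PN ≈ 0.615

Under exogeneity and monotonicity, PN = (RR − 1) / RR = 1 − 1/RR.
PN = (2.6 − 1) / 2.6 = 1.6 / 2.6 ≈ 0.6154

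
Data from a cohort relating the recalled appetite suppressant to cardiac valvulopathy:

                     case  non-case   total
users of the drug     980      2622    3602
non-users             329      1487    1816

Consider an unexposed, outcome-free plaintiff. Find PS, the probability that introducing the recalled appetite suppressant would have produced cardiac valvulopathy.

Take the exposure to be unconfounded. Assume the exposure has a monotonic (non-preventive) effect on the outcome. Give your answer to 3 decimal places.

p₁ = P(outcome | exposed) = 980/3602 = 0.27207
p₀ = P(outcome | unexposed) = 329/1816 = 0.18117
Under exogeneity and monotonicity, PS = (p₁ − p₀)/(1 − p₀).
PS = (0.27207 − 0.18117) / 0.81883 ≈ 0.1110

PS ≈ 0.111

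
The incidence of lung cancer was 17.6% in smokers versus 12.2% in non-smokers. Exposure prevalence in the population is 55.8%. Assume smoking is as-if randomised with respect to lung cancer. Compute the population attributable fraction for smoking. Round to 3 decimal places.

p₁ = 0.176, p₀ = 0.122.
Overall risk P(Y=1) = π·p₁ + (1−π)·p₀ = 0.558×0.176 + 0.442×0.122 = 0.15213.
Under exogeneity, PAF = [P(Y=1) − p₀] / P(Y=1).
PAF = (0.15213 − 0.122) / 0.15213 ≈ 0.1981

PAF ≈ 0.198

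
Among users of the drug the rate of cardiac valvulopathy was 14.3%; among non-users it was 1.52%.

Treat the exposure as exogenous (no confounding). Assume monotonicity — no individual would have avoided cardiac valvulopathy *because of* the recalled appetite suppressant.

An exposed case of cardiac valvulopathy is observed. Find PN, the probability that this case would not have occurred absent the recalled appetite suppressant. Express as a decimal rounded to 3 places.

PN ≈ 0.894

p₁ = 0.143, p₀ = 0.0152.
Under exogeneity and monotonicity, PN = (p₁ − p₀) / p₁.
PN = (0.143 − 0.0152) / 0.143 = 0.1278 / 0.143 ≈ 0.8937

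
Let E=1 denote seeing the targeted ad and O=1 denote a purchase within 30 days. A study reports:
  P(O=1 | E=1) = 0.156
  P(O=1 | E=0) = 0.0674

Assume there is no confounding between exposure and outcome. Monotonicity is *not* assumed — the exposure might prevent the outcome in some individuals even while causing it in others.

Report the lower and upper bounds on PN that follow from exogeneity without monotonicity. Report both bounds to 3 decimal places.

Let p₁ = 0.156, p₀ = 0.0674.
Under exogeneity alone the bounds on PN are max{0,(p₁−p₀)/p₁} ≤ PN ≤ min{1,(1−p₀)/p₁}.
  lower = (p₁ − p₀)/p₁ = 0.0886 / 0.156 ≈ 0.5679
  upper = min{1, (1 − p₀)/p₁} = 0.9326 / 0.156 ≈ 5.9782 → capped at 1

0.568 ≤ PN ≤ 1.000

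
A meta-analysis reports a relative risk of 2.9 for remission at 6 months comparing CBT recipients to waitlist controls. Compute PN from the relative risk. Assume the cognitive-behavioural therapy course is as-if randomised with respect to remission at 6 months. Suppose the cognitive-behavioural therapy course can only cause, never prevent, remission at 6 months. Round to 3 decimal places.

PN ≈ 0.655

Under exogeneity and monotonicity, PN = (RR − 1) / RR = 1 − 1/RR.
PN = (2.9 − 1) / 2.9 = 1.9 / 2.9 ≈ 0.6552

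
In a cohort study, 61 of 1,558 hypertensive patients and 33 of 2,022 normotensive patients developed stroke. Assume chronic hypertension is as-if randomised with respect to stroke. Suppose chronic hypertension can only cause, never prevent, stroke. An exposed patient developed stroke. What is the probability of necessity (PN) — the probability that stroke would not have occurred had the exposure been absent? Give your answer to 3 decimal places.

PN ≈ 0.583

p₁ = P(outcome | exposed) = 61/1558 = 0.039153
p₀ = P(outcome | unexposed) = 33/2022 = 0.01632
Under exogeneity and monotonicity, PN = (p₁ − p₀) / p₁.
PN = (0.039153 − 0.01632) / 0.039153 = 0.022832 / 0.039153 ≈ 0.5832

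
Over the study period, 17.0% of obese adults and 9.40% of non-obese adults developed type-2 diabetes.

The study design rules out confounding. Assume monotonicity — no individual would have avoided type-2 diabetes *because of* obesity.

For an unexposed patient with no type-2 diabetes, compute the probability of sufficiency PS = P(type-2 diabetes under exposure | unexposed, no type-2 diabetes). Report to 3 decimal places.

p₁ = 0.17, p₀ = 0.094.
Under exogeneity and monotonicity, PS = (p₁ − p₀) / (1 − p₀).
PS = (0.17 − 0.094) / (1 − 0.094) = 0.076 / 0.906 ≈ 0.0839

PS ≈ 0.084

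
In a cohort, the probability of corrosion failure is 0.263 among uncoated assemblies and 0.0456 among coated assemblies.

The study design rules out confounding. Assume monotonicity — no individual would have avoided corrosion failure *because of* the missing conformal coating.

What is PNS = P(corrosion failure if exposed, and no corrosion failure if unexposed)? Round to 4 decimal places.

PNS ≈ 0.2174

Let p₁ = 0.263, p₀ = 0.0456.
Under exogeneity and monotonicity, PNS = p₁ − p₀.
PNS = 0.263 − 0.0456 = 0.2174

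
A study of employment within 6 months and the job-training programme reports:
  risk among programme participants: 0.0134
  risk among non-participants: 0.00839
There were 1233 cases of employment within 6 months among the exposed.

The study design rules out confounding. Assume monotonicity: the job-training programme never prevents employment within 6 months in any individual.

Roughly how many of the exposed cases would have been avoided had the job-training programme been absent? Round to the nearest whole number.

Let p₁ = 0.0134, p₀ = 0.00839.
PN = (p₁ − p₀)/p₁ = (0.0134 − 0.00839) / 0.0134 ≈ 0.37388.
Attributable cases ≈ PN × (exposed cases) = 0.37388 × 1233 ≈ 460.99.

about 461 cases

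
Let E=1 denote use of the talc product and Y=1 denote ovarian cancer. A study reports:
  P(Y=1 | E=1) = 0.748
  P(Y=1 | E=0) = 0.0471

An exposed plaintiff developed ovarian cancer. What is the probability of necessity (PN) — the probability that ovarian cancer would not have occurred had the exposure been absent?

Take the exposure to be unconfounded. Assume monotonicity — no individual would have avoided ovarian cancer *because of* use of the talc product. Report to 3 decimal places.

Let p₁ = 0.748, p₀ = 0.0471.
Under exogeneity and monotonicity, PN = (p₁ − p₀) / p₁.
PN = (0.748 − 0.0471) / 0.748 = 0.7009 / 0.748 ≈ 0.9370

PN ≈ 0.937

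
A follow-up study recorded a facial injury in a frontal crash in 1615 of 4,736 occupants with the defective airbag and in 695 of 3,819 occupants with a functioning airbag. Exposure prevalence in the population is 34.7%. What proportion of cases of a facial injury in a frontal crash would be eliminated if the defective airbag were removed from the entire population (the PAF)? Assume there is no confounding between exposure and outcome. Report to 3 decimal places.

p₁ = P(outcome | exposed) = 1615/4736 = 0.34101
p₀ = P(outcome | unexposed) = 695/3819 = 0.18198
Overall risk P(Y=1) = π·p₁ + (1−π)·p₀ = 0.347×0.34101 + 0.653×0.18198 = 0.23716.
Under exogeneity, PAF = [P(Y=1) − p₀] / P(Y=1).
PAF = (0.23716 − 0.18198) / 0.23716 ≈ 0.2327

PAF ≈ 0.233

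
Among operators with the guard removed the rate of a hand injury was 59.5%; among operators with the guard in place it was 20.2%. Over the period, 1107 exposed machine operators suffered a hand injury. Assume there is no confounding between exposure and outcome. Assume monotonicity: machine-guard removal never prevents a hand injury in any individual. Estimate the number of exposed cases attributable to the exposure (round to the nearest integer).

about 731 cases

p₁ = 0.595, p₀ = 0.202.
PN = (p₁ − p₀)/p₁ = (0.595 − 0.202) / 0.595 ≈ 0.66050.
Attributable cases ≈ PN × (exposed cases) = 0.66050 × 1107 ≈ 731.18.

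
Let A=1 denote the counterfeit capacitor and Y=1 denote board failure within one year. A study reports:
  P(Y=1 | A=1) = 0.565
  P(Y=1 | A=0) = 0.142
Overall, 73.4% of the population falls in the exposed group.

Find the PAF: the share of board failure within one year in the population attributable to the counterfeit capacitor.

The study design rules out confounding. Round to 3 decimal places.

PAF ≈ 0.686

Let p₁ = 0.565, p₀ = 0.142.
Overall risk P(Y=1) = π·p₁ + (1−π)·p₀ = 0.734×0.565 + 0.266×0.142 = 0.45248.
Under exogeneity, PAF = [P(Y=1) − p₀] / P(Y=1).
PAF = (0.45248 − 0.142) / 0.45248 ≈ 0.6862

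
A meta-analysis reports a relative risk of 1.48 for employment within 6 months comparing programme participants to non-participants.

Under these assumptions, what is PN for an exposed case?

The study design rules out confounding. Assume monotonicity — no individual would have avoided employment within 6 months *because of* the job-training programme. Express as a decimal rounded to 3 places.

Under exogeneity and monotonicity, PN = (RR − 1) / RR = 1 − 1/RR.
PN = (1.48 − 1) / 1.48 = 0.48 / 1.48 ≈ 0.3243

PN ≈ 0.324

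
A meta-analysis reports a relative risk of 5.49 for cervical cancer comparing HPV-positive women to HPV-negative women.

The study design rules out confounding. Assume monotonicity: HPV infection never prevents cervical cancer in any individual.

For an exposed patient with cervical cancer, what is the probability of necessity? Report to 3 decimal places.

PN ≈ 0.818

Under exogeneity and monotonicity, PN = (RR − 1) / RR = 1 − 1/RR.
PN = (5.49 − 1) / 5.49 = 4.49 / 5.49 ≈ 0.8179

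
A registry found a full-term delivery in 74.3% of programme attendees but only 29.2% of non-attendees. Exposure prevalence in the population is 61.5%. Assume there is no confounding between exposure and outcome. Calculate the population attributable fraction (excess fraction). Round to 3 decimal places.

PAF ≈ 0.487

p₁ = 0.743, p₀ = 0.292.
Overall risk P(Y=1) = π·p₁ + (1−π)·p₀ = 0.615×0.743 + 0.385×0.292 = 0.56937.
Under exogeneity, PAF = [P(Y=1) − p₀] / P(Y=1).
PAF = (0.56937 − 0.292) / 0.56937 ≈ 0.4871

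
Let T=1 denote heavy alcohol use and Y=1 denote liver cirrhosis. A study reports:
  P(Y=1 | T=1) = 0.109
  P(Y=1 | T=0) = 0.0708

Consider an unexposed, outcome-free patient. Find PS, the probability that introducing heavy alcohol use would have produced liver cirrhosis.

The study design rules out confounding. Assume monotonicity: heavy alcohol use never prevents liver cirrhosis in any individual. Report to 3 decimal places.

Let p₁ = 0.109, p₀ = 0.0708.
Under exogeneity and monotonicity, PS = (p₁ − p₀) / (1 − p₀).
PS = (0.109 − 0.0708) / (1 − 0.0708) = 0.0382 / 0.9292 ≈ 0.0411

PS ≈ 0.041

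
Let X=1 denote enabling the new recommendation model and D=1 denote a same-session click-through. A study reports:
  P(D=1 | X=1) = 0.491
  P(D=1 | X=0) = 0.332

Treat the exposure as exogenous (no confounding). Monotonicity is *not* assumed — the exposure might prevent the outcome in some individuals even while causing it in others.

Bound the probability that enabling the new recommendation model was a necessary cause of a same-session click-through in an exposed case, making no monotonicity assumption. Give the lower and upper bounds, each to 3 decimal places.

0.324 ≤ PN ≤ 1.000

Let p₁ = 0.491, p₀ = 0.332.
Under exogeneity alone the bounds on PN are max{0,(p₁−p₀)/p₁} ≤ PN ≤ min{1,(1−p₀)/p₁}.
  lower = (p₁ − p₀)/p₁ = 0.159 / 0.491 ≈ 0.3238
  upper = min{1, (1 − p₀)/p₁} = 0.668 / 0.491 ≈ 1.3605 → capped at 1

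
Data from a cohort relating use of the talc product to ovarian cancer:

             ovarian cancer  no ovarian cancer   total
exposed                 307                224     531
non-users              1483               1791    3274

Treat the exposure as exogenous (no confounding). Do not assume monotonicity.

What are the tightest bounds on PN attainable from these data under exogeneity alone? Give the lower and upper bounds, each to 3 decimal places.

p₁ = P(outcome | exposed) = 307/531 = 0.57815
p₀ = P(outcome | unexposed) = 1483/3274 = 0.45296
Under exogeneity alone the bounds on PN are max{0,(p₁−p₀)/p₁} ≤ PN ≤ min{1,(1−p₀)/p₁}.
  lower = (p₁ − p₀)/p₁ = 0.12519 / 0.57815 ≈ 0.2165
  upper = min{1, (1 − p₀)/p₁} = 0.54704 / 0.57815 ≈ 0.9462

0.217 ≤ PN ≤ 0.946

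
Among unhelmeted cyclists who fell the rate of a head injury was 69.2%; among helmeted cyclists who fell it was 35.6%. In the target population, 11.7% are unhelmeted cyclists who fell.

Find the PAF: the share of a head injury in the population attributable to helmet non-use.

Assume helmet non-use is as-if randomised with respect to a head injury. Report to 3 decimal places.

p₁ = 0.692, p₀ = 0.356.
Overall risk P(Y=1) = π·p₁ + (1−π)·p₀ = 0.117×0.692 + 0.883×0.356 = 0.39531.
Under exogeneity, PAF = [P(Y=1) − p₀] / P(Y=1).
PAF = (0.39531 − 0.356) / 0.39531 ≈ 0.0994

PAF ≈ 0.099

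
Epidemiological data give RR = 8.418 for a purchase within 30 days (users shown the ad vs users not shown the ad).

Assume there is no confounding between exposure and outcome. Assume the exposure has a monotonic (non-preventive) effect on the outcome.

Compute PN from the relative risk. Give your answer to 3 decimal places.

PN ≈ 0.881

Under exogeneity and monotonicity, PN = (RR − 1) / RR = 1 − 1/RR.
PN = (8.418 − 1) / 8.418 = 7.418 / 8.418 ≈ 0.8812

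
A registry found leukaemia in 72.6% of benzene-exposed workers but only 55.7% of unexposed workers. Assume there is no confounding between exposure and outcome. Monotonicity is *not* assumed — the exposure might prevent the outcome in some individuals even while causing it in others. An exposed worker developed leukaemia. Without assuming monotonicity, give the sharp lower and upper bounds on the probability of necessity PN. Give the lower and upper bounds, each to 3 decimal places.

p₁ = 0.726, p₀ = 0.557.
Under exogeneity alone the bounds on PN are max{0,(p₁−p₀)/p₁} ≤ PN ≤ min{1,(1−p₀)/p₁}.
  lower = (p₁ − p₀)/p₁ = 0.169 / 0.726 ≈ 0.2328
  upper = min{1, (1 − p₀)/p₁} = 0.443 / 0.726 ≈ 0.6102

0.233 ≤ PN ≤ 0.610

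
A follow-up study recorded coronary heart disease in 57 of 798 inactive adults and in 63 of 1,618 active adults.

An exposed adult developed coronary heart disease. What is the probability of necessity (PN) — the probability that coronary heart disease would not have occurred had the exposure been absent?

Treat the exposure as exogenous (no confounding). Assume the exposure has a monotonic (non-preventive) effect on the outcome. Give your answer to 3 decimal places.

p₁ = P(outcome | exposed) = 57/798 = 0.071429
p₀ = P(outcome | unexposed) = 63/1618 = 0.038937
Under exogeneity and monotonicity, PN = (p₁ − p₀) / p₁.
PN = (0.071429 − 0.038937) / 0.071429 = 0.032492 / 0.071429 ≈ 0.4549

PN ≈ 0.455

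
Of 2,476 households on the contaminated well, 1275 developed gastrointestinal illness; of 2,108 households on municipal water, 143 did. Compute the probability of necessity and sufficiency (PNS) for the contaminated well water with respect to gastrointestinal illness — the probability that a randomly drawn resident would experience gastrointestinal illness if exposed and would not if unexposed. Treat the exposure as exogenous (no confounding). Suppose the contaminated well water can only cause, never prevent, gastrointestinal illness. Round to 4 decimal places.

p₁ = P(outcome | exposed) = 1275/2476 = 0.51494
p₀ = P(outcome | unexposed) = 143/2108 = 0.067837
Under exogeneity and monotonicity, PNS = p₁ − p₀.
PNS = 0.51494 − 0.067837 = 0.44711

PNS ≈ 0.4471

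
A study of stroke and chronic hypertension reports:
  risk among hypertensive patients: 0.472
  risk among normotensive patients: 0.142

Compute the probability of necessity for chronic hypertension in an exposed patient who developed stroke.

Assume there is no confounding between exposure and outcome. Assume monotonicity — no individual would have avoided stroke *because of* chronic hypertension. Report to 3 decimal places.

Let p₁ = 0.472, p₀ = 0.142.
Under exogeneity and monotonicity, PN = (p₁ − p₀) / p₁.
PN = (0.472 − 0.142) / 0.472 = 0.33 / 0.472 ≈ 0.6992

PN ≈ 0.699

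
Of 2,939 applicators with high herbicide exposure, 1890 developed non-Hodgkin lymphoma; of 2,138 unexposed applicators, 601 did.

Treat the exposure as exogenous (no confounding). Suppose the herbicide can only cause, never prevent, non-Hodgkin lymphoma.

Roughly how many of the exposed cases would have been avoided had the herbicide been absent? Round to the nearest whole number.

p₁ = P(outcome | exposed) = 1890/2939 = 0.64308
p₀ = P(outcome | unexposed) = 601/2138 = 0.2811
PN = (p₁ − p₀)/p₁ = (0.64308 − 0.2811) / 0.64308 ≈ 0.56288.
Attributable cases ≈ PN × (exposed cases) = 0.56288 × 1890 ≈ 1063.84.

about 1064 cases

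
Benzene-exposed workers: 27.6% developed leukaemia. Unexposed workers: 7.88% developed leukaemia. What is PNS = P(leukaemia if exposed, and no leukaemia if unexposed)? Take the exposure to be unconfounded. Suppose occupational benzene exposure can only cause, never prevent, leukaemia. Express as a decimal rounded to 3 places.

PNS ≈ 0.197

p₁ = 0.276, p₀ = 0.0788.
Under exogeneity and monotonicity, PNS = p₁ − p₀.
PNS = 0.276 − 0.0788 = 0.1972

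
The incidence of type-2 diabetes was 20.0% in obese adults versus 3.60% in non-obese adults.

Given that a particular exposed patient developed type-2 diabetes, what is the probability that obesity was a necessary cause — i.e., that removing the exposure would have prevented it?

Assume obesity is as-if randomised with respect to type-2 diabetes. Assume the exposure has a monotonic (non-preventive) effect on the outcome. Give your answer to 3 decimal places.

PN ≈ 0.820

p₁ = 0.2, p₀ = 0.036.
Under exogeneity and monotonicity, PN = (p₁ − p₀) / p₁.
PN = (0.2 − 0.036) / 0.2 = 0.164 / 0.2 ≈ 0.8200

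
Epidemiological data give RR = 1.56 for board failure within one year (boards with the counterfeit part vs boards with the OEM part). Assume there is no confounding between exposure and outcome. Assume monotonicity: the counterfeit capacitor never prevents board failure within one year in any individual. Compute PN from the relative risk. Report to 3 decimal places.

PN ≈ 0.359

Under exogeneity and monotonicity, PN = (RR − 1) / RR = 1 − 1/RR.
PN = (1.56 − 1) / 1.56 = 0.56 / 1.56 ≈ 0.3590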